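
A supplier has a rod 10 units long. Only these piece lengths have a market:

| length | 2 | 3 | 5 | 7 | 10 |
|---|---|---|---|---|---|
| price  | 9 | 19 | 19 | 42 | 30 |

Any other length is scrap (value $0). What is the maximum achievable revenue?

61

Let r[k] be the best obtainable value from length k. For each k, try every first piece i and keep the best of price[i] + r[k−i].
r[1] = 0
r[2] = 9
r[3] = 19
r[4] = 19
r[5] = 28  (first piece 2, then r[3]=19)
r[6] = 38  (first piece 3, then r[3]=19)
r[7] = 42
r[8] = 47  (first piece 2, then r[6]=38)
r[9] = 57  (first piece 3, then r[6]=38)
r[10] = 61  (first piece 3, then r[7]=42)
One optimal cutting: 7 + 3 → $61.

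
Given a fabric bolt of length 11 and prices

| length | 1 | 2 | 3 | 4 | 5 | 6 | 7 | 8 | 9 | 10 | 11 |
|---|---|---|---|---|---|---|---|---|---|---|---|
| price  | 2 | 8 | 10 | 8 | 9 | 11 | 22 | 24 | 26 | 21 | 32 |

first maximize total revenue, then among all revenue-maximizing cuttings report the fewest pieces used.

Consider every possible first cut. r[k] is the best of p[i]+r[k−i] over all sellable i≤k.
r[1] = 2
r[2] = max(2+2, 8+0) = 8
r[3] = max(2+8, 8+2, 10+0) = 10
r[4] = max(2+10, 8+8, 10+2, 8+0) = 16
r[5] = max(2+16, 8+10, 10+8, 8+2, 9+0) = 18
r[6] = max(2+18, 8+16, 10+10, 8+8, 9+2, 11+0) = 24
r[7] = max(2+24, 8+18, 10+16, …, 11+2, 22+0) = 26
r[8] = max(2+26, 8+24, 10+18, …, 22+2, 24+0) = 32
r[9] = max(2+32, 8+26, 10+24, …, 24+2, 26+0) = 34
r[10] = max(2+34, 8+32, 10+26, …, 26+2, 21+0) = 40
r[11] = max(2+40, 8+34, 10+32, …, 21+2, 32+0) = 42
Maximum revenue is $42.
Now minimize piece count subject to staying optimal: for each k, pieces[k] = 1 + min over i with p[i]+r[k−i]=r[k] of pieces[k−i].
pieces[8] = 4
pieces[9] = 4
pieces[10] = 5
pieces[11] = 5

5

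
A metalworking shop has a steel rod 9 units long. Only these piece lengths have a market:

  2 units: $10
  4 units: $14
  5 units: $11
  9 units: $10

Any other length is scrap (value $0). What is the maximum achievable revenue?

40

Consider every possible first cut. f[k] is the best of p[i]+f[k−i] over all sellable i≤k.
f[1] = 0
f[2] = 10
f[3] = 10
f[4] = 20  (first piece 2, then f[2]=10)
f[5] = 20
f[6] = 30  (first piece 2, then f[4]=20)
f[7] = 30
f[8] = 40  (first piece 2, then f[6]=30)
f[9] = 40
One optimal cutting: pieces 2 + 2 + 2 + 2 with 1 unit of scrap → $40.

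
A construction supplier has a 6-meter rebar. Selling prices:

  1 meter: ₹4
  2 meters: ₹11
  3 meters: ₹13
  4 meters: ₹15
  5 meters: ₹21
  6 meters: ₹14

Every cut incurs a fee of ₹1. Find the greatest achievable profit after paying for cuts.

31

Build r[k] bottom-up: r[k] = max over allowed piece i of (p[i] + r[k−i]) − 1 per cut.
r[1] = 4
r[2] = max(4+4-1, 11+0) = 11
r[3] = max(4+11-1, 11+4-1, 13+0) = 14
r[4] = max(4+14-1, 11+11-1, 13+4-1, 15+0) = 21
r[5] = max(4+21-1, 11+14-1, 13+11-1, 15+4-1, 21+0) = 24
r[6] = max(4+24-1, 11+21-1, 13+14-1, 15+11-1, 21+4-1, 14+0) = 31
One optimal plan: pieces 2 + 2 + 2 (2 cuts) → ₹33 − ₹2 = ₹31.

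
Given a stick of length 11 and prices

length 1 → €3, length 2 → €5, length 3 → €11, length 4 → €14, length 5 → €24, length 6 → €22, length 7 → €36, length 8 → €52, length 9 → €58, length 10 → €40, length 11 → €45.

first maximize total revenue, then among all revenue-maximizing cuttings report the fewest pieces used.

3

Let r[k] be the best obtainable value from length k. For each k, try every first piece i and keep the best of price[i] + r[k−i].
r[1] = 3
r[2] = 6  (first piece 1, then r[1]=3)
r[3] = 11
r[4] = 14  (first piece 1, then r[3]=11)
r[5] = 24
r[6] = 27  (first piece 1, then r[5]=24)
r[7] = 36
r[8] = 52
r[9] = 58
r[10] = 61  (first piece 1, then r[9]=58)
r[11] = 64  (first piece 1, then r[10]=61)
Maximum revenue is €64.
Now minimize piece count subject to staying optimal: for each k, pieces[k] = 1 + min over i with p[i]+r[k−i]=r[k] of pieces[k−i].
pieces[8] = 1
pieces[9] = 1
pieces[10] = 2
pieces[11] = 3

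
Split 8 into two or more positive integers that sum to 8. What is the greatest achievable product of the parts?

Define m[k] = max over 1≤i<k of i · max(k−i, m[k−i]); the inner max lets the remainder stay uncut if that's better.
m[2] = 1×max(1,0) = 1×1 = 1
m[3] = 1×max(2,1) = 1×2 = 2
m[4] = 2×max(2,1) = 2×2 = 4
m[5] = 2×max(3,2) = 2×3 = 6
m[6] = 3×max(3,2) = 3×3 = 9
m[7] = 2×max(5,6) = 2×6 = 12
m[8] = 2×max(6,9) = 2×9 = 18
One optimal split: 3 + 3 + 2; product 3×3×2 = 18.

18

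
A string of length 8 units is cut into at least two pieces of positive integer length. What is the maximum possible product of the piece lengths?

18

Let f[k] be the best product for length k (with at least one cut). For each first piece i, the rest contributes max(k−i, f[k−i]).
f[2] = 1·max(1,0) = 1·1 = 1
f[3] = max(1·2, 2·1) = 2
f[4] = max(1·3, 2·2, 3·1) = 4
f[5] = max(1·4, 2·3, 3·2, 4·1) = 6
f[6] = max(1·6, 2·4, 3·3, 4·2, 5·1) = 9
f[7] = max(1·9, 2·6, 3·4, 4·3, 5·2, 6·1) = 12
f[8] = max(1·12, 2·9, 3·6, …, 6·2, 7·1) = 18
One optimal split: 3 + 3 + 2; product 3·3·2 = 18.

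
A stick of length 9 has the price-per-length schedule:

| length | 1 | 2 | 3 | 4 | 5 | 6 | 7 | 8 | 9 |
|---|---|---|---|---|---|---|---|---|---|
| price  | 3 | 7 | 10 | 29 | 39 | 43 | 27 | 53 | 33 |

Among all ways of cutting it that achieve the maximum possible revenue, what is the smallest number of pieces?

2

Let r[k] be the best obtainable value from length k. For each k, try every first piece i and keep the best of price[i] + r[k−i].
r[1] = 3
r[2] = max(3+3, 7+0) = 7
r[3] = max(3+7, 7+3, 10+0) = 10
r[4] = max(3+10, 7+7, 10+3, 29+0) = 29
r[5] = max(3+29, 7+10, 10+7, 29+3, 39+0) = 39
r[6] = max(3+39, 7+29, 10+10, 29+7, 39+3, 43+0) = 43
r[7] = max(3+43, 7+39, 10+29, …, 43+3, 27+0) = 46
r[8] = max(3+46, 7+43, 10+39, …, 27+3, 53+0) = 58
r[9] = max(3+58, 7+46, 10+43, …, 53+3, 33+0) = 68
Maximum revenue is $68.
Now minimize piece count subject to staying optimal: for each k, pieces[k] = 1 + min over i with p[i]+r[k−i]=r[k] of pieces[k−i].
pieces[6] = 1
pieces[7] = 2
pieces[8] = 2
pieces[9] = 2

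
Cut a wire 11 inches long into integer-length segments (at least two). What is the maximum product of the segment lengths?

54

Fill f[k] for k=2..11: at each k try every first piece i and multiply by the better of (k−i) uncut or f[k−i].
f[2] = 1·max(1,0) = 1·1 = 1
f[3] = 1·max(2,1) = 1·2 = 2
f[4] = 2·max(2,1) = 2·2 = 4
f[5] = 2·max(3,2) = 2·3 = 6
f[6] = 3·max(3,2) = 3·3 = 9
f[7] = 2·max(5,6) = 2·6 = 12
f[8] = 2·max(6,9) = 2·9 = 18
f[9] = 3·max(6,9) = 3·9 = 27
f[10] = 2·max(8,18) = 2·18 = 36
f[11] = 2·max(9,27) = 2·27 = 54
One optimal split: 3 + 3 + 3 + 2; product 3·3·3·2 = 54.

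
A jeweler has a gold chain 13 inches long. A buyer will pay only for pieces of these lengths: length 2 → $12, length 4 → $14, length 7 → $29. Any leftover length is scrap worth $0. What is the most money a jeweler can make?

Consider every possible first cut. r[k] is the best of p[i]+r[k−i] over all sellable i≤k.
r[1] = 0
r[2] = 12
r[3] = 12
r[4] = max(12+12, 14+0) = 24
r[5] = max(12+12, 14+0) = 24
r[6] = max(12+24, 14+12) = 36
r[7] = max(12+24, 14+12, 29+0) = 36
r[8] = max(12+36, 14+24, 29+0) = 48
r[9] = max(12+36, 14+24, 29+12) = 48
r[10] = max(12+48, 14+36, 29+12) = 60
r[11] = max(12+48, 14+36, 29+24) = 60
r[12] = max(12+60, 14+48, 29+24) = 72
r[13] = max(12+60, 14+48, 29+36) = 72
One optimal cutting: pieces 2 + 2 + 2 + 2 + 2 + 2 with 1 inch of scrap → $72.

72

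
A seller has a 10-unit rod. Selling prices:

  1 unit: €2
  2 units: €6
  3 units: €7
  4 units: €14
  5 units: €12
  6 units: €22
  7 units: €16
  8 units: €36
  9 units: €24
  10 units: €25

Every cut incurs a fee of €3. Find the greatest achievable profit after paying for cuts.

Let v[k] be the best obtainable value from length k. For each k, try every first piece i and keep the best of price[i] + v[k−i] minus the 3 cut fee when i<k.
v[1] = 2
v[2] = max(2+2-3, 6+0) = 6
v[3] = max(2+6-3, 6+2-3, 7+0) = 7
v[4] = max(2+7-3, 6+6-3, 7+2-3, 14+0) = 14
v[5] = max(2+14-3, 6+7-3, 7+6-3, 14+2-3, 12+0) = 13
v[6] = max(2+13-3, 6+14-3, 7+7-3, 14+6-3, 12+2-3, 22+0) = 22
v[7] = max(2+22-3, 6+13-3, 7+14-3, …, 22+2-3, 16+0) = 21
v[8] = max(2+21-3, 6+22-3, 7+13-3, …, 16+2-3, 36+0) = 36
v[9] = max(2+36-3, 6+21-3, 7+22-3, …, 36+2-3, 24+0) = 35
v[10] = max(2+35-3, 6+36-3, 7+21-3, …, 24+2-3, 25+0) = 39
One optimal plan: pieces 8 + 2 (1 cut) → €42 − €3 = €39.

39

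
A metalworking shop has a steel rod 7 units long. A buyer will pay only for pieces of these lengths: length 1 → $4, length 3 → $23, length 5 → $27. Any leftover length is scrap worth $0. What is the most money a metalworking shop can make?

50

Let best[k] be the best obtainable value from length k. For each k, try every first piece i and keep the best of price[i] + best[k−i].
best[1] = 4
best[2] = 8  (first piece 1, then best[1]=4)
best[3] = max(4+8, 23+0) = 23
best[4] = max(4+23, 23+4) = 27
best[5] = max(4+27, 23+8, 27+0) = 31
best[6] = max(4+31, 23+23, 27+4) = 46
best[7] = max(4+46, 23+27, 27+8) = 50
One optimal cutting: 3 + 3 + 1 → $50.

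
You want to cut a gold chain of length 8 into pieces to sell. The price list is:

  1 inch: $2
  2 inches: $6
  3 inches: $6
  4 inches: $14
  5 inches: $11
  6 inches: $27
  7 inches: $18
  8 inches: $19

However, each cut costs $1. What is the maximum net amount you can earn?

32

Let r[k] be the best obtainable value from length k. For each k, try every first piece i and keep the best of price[i] + r[k−i] minus the 1 cut fee when i<k.
r[1] = 2
r[2] = 6
r[3] = 7  (first piece 1, then r[2]=6)
r[4] = 14
r[5] = 15  (first piece 1, then r[4]=14)
r[6] = 27
r[7] = 28  (first piece 1, then r[6]=27)
r[8] = 32  (first piece 2, then r[6]=27)
One optimal plan: pieces 6 + 2 (1 cut) → $33 − $1 = $32.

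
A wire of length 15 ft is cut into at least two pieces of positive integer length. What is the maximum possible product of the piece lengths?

243

Let g[k] be the best product for length k (with at least one cut). For each first piece i, the rest contributes max(k−i, g[k−i]).
Small cases: g[2]=1, g[3]=2, g[4]=4, g[5]=6, g[6]=9, g[7]=12.
g[8] = max(1*12, 2*9, 3*6, …, 6*2, 7*1) = 18
g[9] = max(1*18, 2*12, 3*9, …, 7*2, 8*1) = 27
g[10] = max(1*27, 2*18, 3*12, …, 8*2, 9*1) = 36
g[11] = max(1*36, 2*27, 3*18, …, 9*2, 10*1) = 54
g[12] = max(1*54, 2*36, 3*27, …, 10*2, 11*1) = 81
g[13] = max(1*81, 2*54, 3*36, …, 11*2, 12*1) = 108
g[14] = max(1*108, 2*81, 3*54, …, 12*2, 13*1) = 162
g[15] = max(1*162, 2*108, 3*81, …, 13*2, 14*1) = 243
One optimal split: 3 + 3 + 3 + 3 + 3; product 3*3*3*3*3 = 243.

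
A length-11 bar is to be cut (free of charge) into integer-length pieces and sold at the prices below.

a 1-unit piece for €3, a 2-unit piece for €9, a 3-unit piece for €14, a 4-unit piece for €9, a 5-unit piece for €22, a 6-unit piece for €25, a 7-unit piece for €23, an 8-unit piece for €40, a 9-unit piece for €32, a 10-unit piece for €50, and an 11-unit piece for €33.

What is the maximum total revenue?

54

Let best[k] be the best obtainable value from length k. For each k, try every first piece i and keep the best of price[i] + best[k−i].
best[1] = 3
best[2] = max(3+3, 9+0) = 9
best[3] = max(3+9, 9+3, 14+0) = 14
best[4] = max(3+14, 9+9, 14+3, 9+0) = 18
best[5] = max(3+18, 9+14, 14+9, 9+3, 22+0) = 23
best[6] = max(3+23, 9+18, 14+14, 9+9, 22+3, 25+0) = 28
best[7] = max(3+28, 9+23, 14+18, …, 25+3, 23+0) = 32
best[8] = max(3+32, 9+28, 14+23, …, 23+3, 40+0) = 40
best[9] = max(3+40, 9+32, 14+28, …, 40+3, 32+0) = 43
best[10] = max(3+43, 9+40, 14+32, …, 32+3, 50+0) = 50
best[11] = max(3+50, 9+43, 14+40, …, 50+3, 33+0) = 54
One optimal cutting: 8 + 3 → €40 + €14 = €54.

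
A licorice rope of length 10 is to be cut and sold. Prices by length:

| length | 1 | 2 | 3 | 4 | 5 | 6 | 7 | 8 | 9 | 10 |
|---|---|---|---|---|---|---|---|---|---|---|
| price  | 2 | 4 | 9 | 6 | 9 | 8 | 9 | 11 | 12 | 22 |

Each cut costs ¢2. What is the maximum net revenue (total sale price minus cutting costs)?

Build net[k] bottom-up: net[k] = max over allowed piece i of (p[i] + net[k−i]) − 2 per cut.
net[1] = 2
net[2] = max(2+2-2, 4+0) = 4
net[3] = max(2+4-2, 4+2-2, 9+0) = 9
net[4] = max(2+9-2, 4+4-2, 9+2-2, 6+0) = 9
net[5] = max(2+9-2, 4+9-2, 9+4-2, 6+2-2, 9+0) = 11
net[6] = max(2+11-2, 4+9-2, 9+9-2, 6+4-2, 9+2-2, 8+0) = 16
net[7] = max(2+16-2, 4+11-2, 9+9-2, …, 8+2-2, 9+0) = 16
net[8] = max(2+16-2, 4+16-2, 9+11-2, …, 9+2-2, 11+0) = 18
net[9] = max(2+18-2, 4+16-2, 9+16-2, …, 11+2-2, 12+0) = 23
net[10] = max(2+23-2, 4+18-2, 9+16-2, …, 12+2-2, 22+0) = 23
One optimal plan: pieces 3 + 3 + 3 + 1 (3 cuts) → ¢29 − ¢6 = ¢23.

23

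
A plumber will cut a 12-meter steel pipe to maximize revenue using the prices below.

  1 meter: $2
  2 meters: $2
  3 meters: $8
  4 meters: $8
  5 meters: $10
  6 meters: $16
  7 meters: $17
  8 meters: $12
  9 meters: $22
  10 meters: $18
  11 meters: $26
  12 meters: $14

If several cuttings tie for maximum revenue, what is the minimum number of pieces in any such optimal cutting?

Consider every possible first cut. r[k] is the best of p[i]+r[k−i] over all sellable i≤k.
r[1] = 2
r[2] = 4  (first piece 1, then r[1]=2)
r[3] = 8
r[4] = 10  (first piece 1, then r[3]=8)
r[5] = 12  (first piece 1, then r[4]=10)
r[6] = 16  (first piece 3, then r[3]=8)
r[7] = 18  (first piece 1, then r[6]=16)
r[8] = 20  (first piece 1, then r[7]=18)
r[9] = 24  (first piece 3, then r[6]=16)
r[10] = 26  (first piece 1, then r[9]=24)
r[11] = 28  (first piece 1, then r[10]=26)
r[12] = 32  (first piece 3, then r[9]=24)
Maximum revenue is $32.
Now minimize piece count subject to staying optimal: for each k, pieces[k] = 1 + min over i with p[i]+r[k−i]=r[k] of pieces[k−i].
pieces[9] = 2
pieces[10] = 3
pieces[11] = 4
pieces[12] = 2

2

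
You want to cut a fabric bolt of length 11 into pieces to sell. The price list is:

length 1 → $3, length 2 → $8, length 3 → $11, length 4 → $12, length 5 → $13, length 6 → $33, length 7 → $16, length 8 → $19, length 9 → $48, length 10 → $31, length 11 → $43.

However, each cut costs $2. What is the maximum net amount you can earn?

Build r[k] bottom-up: r[k] = max over allowed piece i of (p[i] + r[k−i]) − 2 per cut.
r[1] = 3
r[2] = max(3+3-2, 8+0) = 8
r[3] = max(3+8-2, 8+3-2, 11+0) = 11
r[4] = max(3+11-2, 8+8-2, 11+3-2, 12+0) = 14
r[5] = max(3+14-2, 8+11-2, 11+8-2, 12+3-2, 13+0) = 17
r[6] = max(3+17-2, 8+14-2, 11+11-2, 12+8-2, 13+3-2, 33+0) = 33
r[7] = max(3+33-2, 8+17-2, 11+14-2, …, 33+3-2, 16+0) = 34
r[8] = max(3+34-2, 8+33-2, 11+17-2, …, 16+3-2, 19+0) = 39
r[9] = max(3+39-2, 8+34-2, 11+33-2, …, 19+3-2, 48+0) = 48
r[10] = max(3+48-2, 8+39-2, 11+34-2, …, 48+3-2, 31+0) = 49
r[11] = max(3+49-2, 8+48-2, 11+39-2, …, 31+3-2, 43+0) = 54
One optimal plan: pieces 9 + 2 (1 cut) → $56 − $2 = $54.

54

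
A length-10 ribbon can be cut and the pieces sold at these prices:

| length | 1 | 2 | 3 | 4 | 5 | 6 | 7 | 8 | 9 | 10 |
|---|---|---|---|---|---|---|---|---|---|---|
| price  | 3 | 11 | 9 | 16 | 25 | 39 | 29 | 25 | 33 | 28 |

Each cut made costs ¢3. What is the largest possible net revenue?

55

Consider every possible first cut. net[k] is the best of p[i]+net[k−i] over all sellable i≤k, charging 3 whenever i<k.
net[1] = 3
net[2] = 11
net[3] = 11  (first piece 1, then net[2]=11)
net[4] = 19  (first piece 2, then net[2]=11)
net[5] = 25
net[6] = 39
net[7] = 39  (first piece 1, then net[6]=39)
net[8] = 47  (first piece 2, then net[6]=39)
net[9] = 47  (first piece 1, then net[8]=47)
net[10] = 55  (first piece 2, then net[8]=47)
One optimal plan: pieces 6 + 2 + 2 (2 cuts) → ¢61 − ¢6 = ¢55.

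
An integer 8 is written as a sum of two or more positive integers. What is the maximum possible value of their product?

18

Let prod[k] be the best product for length k (with at least one cut). For each first piece i, the rest contributes max(k−i, prod[k−i]).
prod[2] = 1·max(1,0) = 1·1 = 1
prod[3] = 1·max(2,1) = 1·2 = 2
prod[4] = 2·max(2,1) = 2·2 = 4
prod[5] = 2·max(3,2) = 2·3 = 6
prod[6] = 3·max(3,2) = 3·3 = 9
prod[7] = 2·max(5,6) = 2·6 = 12
prod[8] = 2·max(6,9) = 2·9 = 18
One optimal split: 3 + 3 + 2; product 3·3·2 = 18.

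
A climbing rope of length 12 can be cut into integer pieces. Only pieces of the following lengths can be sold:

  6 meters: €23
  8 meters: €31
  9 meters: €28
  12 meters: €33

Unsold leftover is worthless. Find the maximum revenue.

46

Consider every possible first cut. r[k] is the best of p[i]+r[k−i] over all sellable i≤k.
r[1] = 0
r[2] = 0
r[3] = 0
r[4] = 0
r[5] = 0
r[6] = 23
r[7] = 23
r[8] = max(23+0, 31+0) = 31
r[9] = max(23+0, 31+0, 28+0) = 31
r[10] = max(23+0, 31+0, 28+0) = 31
r[11] = max(23+0, 31+0, 28+0) = 31
r[12] = max(23+23, 31+0, 28+0, 33+0) = 46
One optimal cutting: 6 + 6 → €46.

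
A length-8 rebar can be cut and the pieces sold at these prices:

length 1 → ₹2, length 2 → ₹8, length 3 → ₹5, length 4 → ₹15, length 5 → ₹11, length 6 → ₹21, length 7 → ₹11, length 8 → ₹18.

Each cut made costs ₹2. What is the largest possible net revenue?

Let net[k] be the best obtainable value from length k. For each k, try every first piece i and keep the best of price[i] + net[k−i] minus the 2 cut fee when i<k.
net[1] = 2
net[2] = max(2+2-2, 8+0) = 8
net[3] = max(2+8-2, 8+2-2, 5+0) = 8
net[4] = max(2+8-2, 8+8-2, 5+2-2, 15+0) = 15
net[5] = max(2+15-2, 8+8-2, 5+8-2, 15+2-2, 11+0) = 15
net[6] = max(2+15-2, 8+15-2, 5+8-2, 15+8-2, 11+2-2, 21+0) = 21
net[7] = max(2+21-2, 8+15-2, 5+15-2, …, 21+2-2, 11+0) = 21
net[8] = max(2+21-2, 8+21-2, 5+15-2, …, 11+2-2, 18+0) = 28
One optimal plan: pieces 4 + 4 (1 cut) → ₹30 − ₹2 = ₹28.

28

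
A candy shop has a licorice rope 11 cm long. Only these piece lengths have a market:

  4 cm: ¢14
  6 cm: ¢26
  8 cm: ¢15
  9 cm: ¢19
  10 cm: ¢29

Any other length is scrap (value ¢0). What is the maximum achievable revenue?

Let r[k] be the best obtainable value from length k. For each k, try every first piece i and keep the best of price[i] + r[k−i].
r[1] = 0
r[2] = 0
r[3] = 0
r[4] = 14
r[5] = 14
r[6] = max(14+0, 26+0) = 26
r[7] = max(14+0, 26+0) = 26
r[8] = max(14+14, 26+0, 15+0) = 28
r[9] = max(14+14, 26+0, 15+0, 19+0) = 28
r[10] = max(14+26, 26+14, 15+0, 19+0, 29+0) = 40
r[11] = max(14+26, 26+14, 15+0, 19+0, 29+0) = 40
One optimal cutting: pieces 6 + 4 with 1 cm of scrap → ¢40.

40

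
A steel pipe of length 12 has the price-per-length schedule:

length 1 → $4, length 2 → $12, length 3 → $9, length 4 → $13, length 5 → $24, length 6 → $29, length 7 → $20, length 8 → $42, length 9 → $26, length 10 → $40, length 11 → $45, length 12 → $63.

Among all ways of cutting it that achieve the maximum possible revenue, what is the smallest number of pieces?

Build r[k] bottom-up: r[k] = max over allowed piece i of (p[i] + r[k−i]).
r[1] = 4
r[2] = 12
r[3] = 16  (first piece 1, then r[2]=12)
r[4] = 24  (first piece 2, then r[2]=12)
r[5] = 28  (first piece 1, then r[4]=24)
r[6] = 36  (first piece 2, then r[4]=24)
r[7] = 40  (first piece 1, then r[6]=36)
r[8] = 48  (first piece 2, then r[6]=36)
r[9] = 52  (first piece 1, then r[8]=48)
r[10] = 60  (first piece 2, then r[8]=48)
r[11] = 64  (first piece 1, then r[10]=60)
r[12] = 72  (first piece 2, then r[10]=60)
Maximum revenue is $72.
Now minimize piece count subject to staying optimal: for each k, pieces[k] = 1 + min over i with p[i]+r[k−i]=r[k] of pieces[k−i].
pieces[9] = 5
pieces[10] = 5
pieces[11] = 6
pieces[12] = 6

6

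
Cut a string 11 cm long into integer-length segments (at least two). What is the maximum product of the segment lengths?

Let g[k] be the best product for length k (with at least one cut). For each first piece i, the rest contributes max(k−i, g[k−i]).
g[2] = 1·max(1,0) = 1·1 = 1
g[3] = max(1·2, 2·1) = 2
g[4] = max(1·3, 2·2, 3·1) = 4
g[5] = max(1·4, 2·3, 3·2, 4·1) = 6
g[6] = max(1·6, 2·4, 3·3, 4·2, 5·1) = 9
g[7] = max(1·9, 2·6, 3·4, 4·3, 5·2, 6·1) = 12
g[8] = max(1·12, 2·9, 3·6, …, 6·2, 7·1) = 18
g[9] = max(1·18, 2·12, 3·9, …, 7·2, 8·1) = 27
g[10] = max(1·27, 2·18, 3·12, …, 8·2, 9·1) = 36
g[11] = max(1·36, 2·27, 3·18, …, 9·2, 10·1) = 54
One optimal split: 3 + 3 + 3 + 2; product 3·3·3·2 = 54.

54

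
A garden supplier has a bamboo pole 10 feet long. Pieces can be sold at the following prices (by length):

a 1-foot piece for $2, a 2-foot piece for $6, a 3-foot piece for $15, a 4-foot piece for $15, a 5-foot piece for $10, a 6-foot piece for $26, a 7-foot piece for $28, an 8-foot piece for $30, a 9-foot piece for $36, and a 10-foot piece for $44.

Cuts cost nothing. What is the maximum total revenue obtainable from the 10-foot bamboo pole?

Let v[k] be the best obtainable value from length k. For each k, try every first piece i and keep the best of price[i] + v[k−i].
v[1] = 2
v[2] = 6
v[3] = 15
v[4] = 17  (first piece 1, then v[3]=15)
v[5] = 21  (first piece 2, then v[3]=15)
v[6] = 30  (first piece 3, then v[3]=15)
v[7] = 32  (first piece 1, then v[6]=30)
v[8] = 36  (first piece 2, then v[6]=30)
v[9] = 45  (first piece 3, then v[6]=30)
v[10] = 47  (first piece 1, then v[9]=45)
One optimal cutting: 3 + 3 + 3 + 1 → $15 + $15 + $15 + $2 = $47.

47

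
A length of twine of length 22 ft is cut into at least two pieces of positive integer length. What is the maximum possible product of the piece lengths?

2916

Fill f[k] for k=2..22: at each k try every first piece i and multiply by the better of (k−i) uncut or f[k−i].
f[2] = 1×max(1,0) = 1×1 = 1
f[3] = 1×max(2,1) = 1×2 = 2
f[4] = 2×max(2,1) = 2×2 = 4
f[5] = 2×max(3,2) = 2×3 = 6
f[6] = 3×max(3,2) = 3×3 = 9
f[7] = 2×max(5,6) = 2×6 = 12
f[8] = 2×max(6,9) = 2×9 = 18
f[9] = 3×max(6,9) = 3×9 = 27
f[10] = 2×max(8,18) = 2×18 = 36
f[11] = 2×max(9,27) = 2×27 = 54
f[12] = 3×max(9,27) = 3×27 = 81
f[13] = 2×max(11,54) = 2×54 = 108
f[14] = 2×max(12,81) = 2×81 = 162
f[15] = 3×max(12,81) = 3×81 = 243
f[16] = 2×max(14,162) = 2×162 = 324
f[17] = 2×max(15,243) = 2×243 = 486
f[18] = 3×max(15,243) = 3×243 = 729
f[19] = 2×max(17,486) = 2×486 = 972
f[20] = 2×max(18,729) = 2×729 = 1458
f[21] = 3×max(18,729) = 3×729 = 2187
f[22] = 2×max(20,1458) = 2×1458 = 2916
One optimal split: 3 + 3 + 3 + 3 + 3 + 3 + 2 + 2; product 3×3×3×3×3×3×2×2 = 2916.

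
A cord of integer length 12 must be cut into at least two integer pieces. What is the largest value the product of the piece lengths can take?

81

Define prod[k] = max over 1≤i<k of i · max(k−i, prod[k−i]); the inner max lets the remainder stay uncut if that's better.
Small cases: prod[2]=1, prod[3]=2, prod[4]=4, prod[5]=6, prod[6]=9, prod[7]=12.
prod[8] = 2×max(6,9) = 2×9 = 18
prod[9] = 3×max(6,9) = 3×9 = 27
prod[10] = 2×max(8,18) = 2×18 = 36
prod[11] = 2×max(9,27) = 2×27 = 54
prod[12] = 3×max(9,27) = 3×27 = 81
One optimal split: 3 + 3 + 3 + 3; product 3×3×3×3 = 81.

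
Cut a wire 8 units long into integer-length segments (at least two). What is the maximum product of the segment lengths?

18

Let P[k] be the best product for length k (with at least one cut). For each first piece i, the rest contributes max(k−i, P[k−i]).
P[2] = 1×max(1,0) = 1×1 = 1
P[3] = 1×max(2,1) = 1×2 = 2
P[4] = 2×max(2,1) = 2×2 = 4
P[5] = 2×max(3,2) = 2×3 = 6
P[6] = 3×max(3,2) = 3×3 = 9
P[7] = 2×max(5,6) = 2×6 = 12
P[8] = 2×max(6,9) = 2×9 = 18
One optimal split: 3 + 3 + 2; product 3×3×2 = 18.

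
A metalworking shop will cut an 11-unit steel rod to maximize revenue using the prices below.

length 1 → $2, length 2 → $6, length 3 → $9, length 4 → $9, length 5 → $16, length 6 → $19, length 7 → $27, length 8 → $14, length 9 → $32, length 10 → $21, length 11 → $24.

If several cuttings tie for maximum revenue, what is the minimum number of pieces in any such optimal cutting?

3

Let r[k] be the best obtainable value from length k. For each k, try every first piece i and keep the best of price[i] + r[k−i].
r[1] = 2
r[2] = max(2+2, 6+0) = 6
r[3] = max(2+6, 6+2, 9+0) = 9
r[4] = max(2+9, 6+6, 9+2, 9+0) = 12
r[5] = max(2+12, 6+9, 9+6, 9+2, 16+0) = 16
r[6] = max(2+16, 6+12, 9+9, 9+6, 16+2, 19+0) = 19
r[7] = max(2+19, 6+16, 9+12, …, 19+2, 27+0) = 27
r[8] = max(2+27, 6+19, 9+16, …, 27+2, 14+0) = 29
r[9] = max(2+29, 6+27, 9+19, …, 14+2, 32+0) = 33
r[10] = max(2+33, 6+29, 9+27, …, 32+2, 21+0) = 36
r[11] = max(2+36, 6+33, 9+29, …, 21+2, 24+0) = 39
Maximum revenue is $39.
Now minimize piece count subject to staying optimal: for each k, pieces[k] = 1 + min over i with p[i]+r[k−i]=r[k] of pieces[k−i].
pieces[8] = 2
pieces[9] = 2
pieces[10] = 2
pieces[11] = 3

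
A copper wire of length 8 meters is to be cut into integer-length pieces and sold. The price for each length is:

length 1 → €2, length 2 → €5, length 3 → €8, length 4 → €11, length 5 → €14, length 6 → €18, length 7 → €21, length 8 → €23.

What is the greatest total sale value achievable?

23

Build R[k] bottom-up: R[k] = max over allowed piece i of (p[i] + R[k−i]).
R[1] = 2
R[2] = 5
R[3] = 8
R[4] = 11
R[5] = 14
R[6] = 18
R[7] = 21
R[8] = 23  (first piece 1, then R[7]=21)
One optimal cutting: 7 + 1 → €21 + €2 = €23.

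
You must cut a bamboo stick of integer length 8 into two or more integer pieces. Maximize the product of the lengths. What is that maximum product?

18

Define g[k] = max over 1≤i<k of i · max(k−i, g[k−i]); the inner max lets the remainder stay uncut if that's better.
g[2] = 1*max(1,0) = 1*1 = 1
g[3] = max(1*2, 2*1) = 2
g[4] = max(1*3, 2*2, 3*1) = 4
g[5] = max(1*4, 2*3, 3*2, 4*1) = 6
g[6] = max(1*6, 2*4, 3*3, 4*2, 5*1) = 9
g[7] = max(1*9, 2*6, 3*4, 4*3, 5*2, 6*1) = 12
g[8] = max(1*12, 2*9, 3*6, …, 6*2, 7*1) = 18
One optimal split: 3 + 3 + 2; product 3*3*2 = 18.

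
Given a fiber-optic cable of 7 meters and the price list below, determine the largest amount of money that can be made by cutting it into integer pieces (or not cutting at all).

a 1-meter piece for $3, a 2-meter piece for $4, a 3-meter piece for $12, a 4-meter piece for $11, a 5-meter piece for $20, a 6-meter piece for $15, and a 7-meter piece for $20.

27

Let v[k] be the best obtainable value from length k. For each k, try every first piece i and keep the best of price[i] + v[k−i].
v[1] = 3
v[2] = 6  (first piece 1, then v[1]=3)
v[3] = 12
v[4] = 15  (first piece 1, then v[3]=12)
v[5] = 20
v[6] = 24  (first piece 3, then v[3]=12)
v[7] = 27  (first piece 1, then v[6]=24)
One optimal cutting: 3 + 3 + 1 → $12 + $12 + $3 = $27.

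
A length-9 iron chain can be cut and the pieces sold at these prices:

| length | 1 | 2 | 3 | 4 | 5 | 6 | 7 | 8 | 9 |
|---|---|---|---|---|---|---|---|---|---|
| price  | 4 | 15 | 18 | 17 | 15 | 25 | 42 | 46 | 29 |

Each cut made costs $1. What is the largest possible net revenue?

60

Let v[k] be the best obtainable value from length k. For each k, try every first piece i and keep the best of price[i] + v[k−i] minus the 1 cut fee when i<k.
v[1] = 4
v[2] = max(4+4-1, 15+0) = 15
v[3] = max(4+15-1, 15+4-1, 18+0) = 18
v[4] = max(4+18-1, 15+15-1, 18+4-1, 17+0) = 29
v[5] = max(4+29-1, 15+18-1, 18+15-1, 17+4-1, 15+0) = 32
v[6] = max(4+32-1, 15+29-1, 18+18-1, 17+15-1, 15+4-1, 25+0) = 43
v[7] = max(4+43-1, 15+32-1, 18+29-1, …, 25+4-1, 42+0) = 46
v[8] = max(4+46-1, 15+43-1, 18+32-1, …, 42+4-1, 46+0) = 57
v[9] = max(4+57-1, 15+46-1, 18+43-1, …, 46+4-1, 29+0) = 60
One optimal plan: pieces 2 + 2 + 2 + 2 + 1 (4 cuts) → $64 − $4 = $60.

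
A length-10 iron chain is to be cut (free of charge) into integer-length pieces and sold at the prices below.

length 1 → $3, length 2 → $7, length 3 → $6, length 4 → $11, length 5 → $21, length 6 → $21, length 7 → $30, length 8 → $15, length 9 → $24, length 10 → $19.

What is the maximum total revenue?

42

Consider every possible first cut. best[k] is the best of p[i]+best[k−i] over all sellable i≤k.
best[1] = 3
best[2] = 7
best[3] = 10  (first piece 1, then best[2]=7)
best[4] = 14  (first piece 2, then best[2]=7)
best[5] = 21
best[6] = 24  (first piece 1, then best[5]=21)
best[7] = 30
best[8] = 33  (first piece 1, then best[7]=30)
best[9] = 37  (first piece 2, then best[7]=30)
best[10] = 42  (first piece 5, then best[5]=21)
One optimal cutting: 5 + 5 → $21 + $21 = $42.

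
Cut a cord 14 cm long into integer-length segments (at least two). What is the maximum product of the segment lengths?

162

Let g[k] be the best product for length k (with at least one cut). For each first piece i, the rest contributes max(k−i, g[k−i]).
g[2] = 1×max(1,0) = 1×1 = 1
g[3] = 1×max(2,1) = 1×2 = 2
g[4] = 2×max(2,1) = 2×2 = 4
g[5] = 2×max(3,2) = 2×3 = 6
g[6] = 3×max(3,2) = 3×3 = 9
g[7] = 2×max(5,6) = 2×6 = 12
g[8] = 2×max(6,9) = 2×9 = 18
g[9] = 3×max(6,9) = 3×9 = 27
g[10] = 2×max(8,18) = 2×18 = 36
g[11] = 2×max(9,27) = 2×27 = 54
g[12] = 3×max(9,27) = 3×27 = 81
g[13] = 2×max(11,54) = 2×54 = 108
g[14] = 2×max(12,81) = 2×81 = 162
One optimal split: 3 + 3 + 3 + 3 + 2; product 3×3×3×3×2 = 162.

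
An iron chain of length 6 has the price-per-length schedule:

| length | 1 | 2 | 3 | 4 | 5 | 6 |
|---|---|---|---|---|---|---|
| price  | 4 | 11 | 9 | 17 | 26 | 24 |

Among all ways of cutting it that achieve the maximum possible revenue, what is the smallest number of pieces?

3

Consider every possible first cut. r[k] is the best of p[i]+r[k−i] over all sellable i≤k.
r[1] = 4
r[2] = max(4+4, 11+0) = 11
r[3] = max(4+11, 11+4, 9+0) = 15
r[4] = max(4+15, 11+11, 9+4, 17+0) = 22
r[5] = max(4+22, 11+15, 9+11, 17+4, 26+0) = 26
r[6] = max(4+26, 11+22, 9+15, 17+11, 26+4, 24+0) = 33
Maximum revenue is $33.
Now minimize piece count subject to staying optimal: for each k, pieces[k] = 1 + min over i with p[i]+r[k−i]=r[k] of pieces[k−i].
pieces[3] = 2
pieces[4] = 2
pieces[5] = 1
pieces[6] = 3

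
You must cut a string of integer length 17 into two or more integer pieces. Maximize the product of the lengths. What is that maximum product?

Define P[k] = max over 1≤i<k of i · max(k−i, P[k−i]); the inner max lets the remainder stay uncut if that's better.
P[2] = 1×max(1,0) = 1×1 = 1
P[3] = max(1×2, 2×1) = 2
P[4] = max(1×3, 2×2, 3×1) = 4
P[5] = max(1×4, 2×3, 3×2, 4×1) = 6
P[6] = max(1×6, 2×4, 3×3, 4×2, 5×1) = 9
P[7] = max(1×9, 2×6, 3×4, 4×3, 5×2, 6×1) = 12
P[8] = max(1×12, 2×9, 3×6, …, 6×2, 7×1) = 18
P[9] = max(1×18, 2×12, 3×9, …, 7×2, 8×1) = 27
P[10] = max(1×27, 2×18, 3×12, …, 8×2, 9×1) = 36
P[11] = max(1×36, 2×27, 3×18, …, 9×2, 10×1) = 54
P[12] = max(1×54, 2×36, 3×27, …, 10×2, 11×1) = 81
P[13] = max(1×81, 2×54, 3×36, …, 11×2, 12×1) = 108
P[14] = max(1×108, 2×81, 3×54, …, 12×2, 13×1) = 162
P[15] = max(1×162, 2×108, 3×81, …, 13×2, 14×1) = 243
P[16] = max(1×243, 2×162, 3×108, …, 14×2, 15×1) = 324
P[17] = max(1×324, 2×243, 3×162, …, 15×2, 16×1) = 486
One optimal split: 3 + 3 + 3 + 3 + 3 + 2; product 3×3×3×3×3×2 = 486.

486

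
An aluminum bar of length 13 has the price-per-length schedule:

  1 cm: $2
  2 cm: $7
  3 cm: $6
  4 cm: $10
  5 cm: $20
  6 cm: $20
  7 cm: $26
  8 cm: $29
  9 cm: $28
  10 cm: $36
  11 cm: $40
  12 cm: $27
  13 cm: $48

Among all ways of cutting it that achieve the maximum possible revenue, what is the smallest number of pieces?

2

Build r[k] bottom-up: r[k] = max over allowed piece i of (p[i] + r[k−i]).
r[1] = 2
r[2] = max(2+2, 7+0) = 7
r[3] = max(2+7, 7+2, 6+0) = 9
r[4] = max(2+9, 7+7, 6+2, 10+0) = 14
r[5] = max(2+14, 7+9, 6+7, 10+2, 20+0) = 20
r[6] = max(2+20, 7+14, 6+9, 10+7, 20+2, 20+0) = 22
r[7] = max(2+22, 7+20, 6+14, …, 20+2, 26+0) = 27
r[8] = max(2+27, 7+22, 6+20, …, 26+2, 29+0) = 29
r[9] = max(2+29, 7+27, 6+22, …, 29+2, 28+0) = 34
r[10] = max(2+34, 7+29, 6+27, …, 28+2, 36+0) = 40
r[11] = max(2+40, 7+34, 6+29, …, 36+2, 40+0) = 42
r[12] = max(2+42, 7+40, 6+34, …, 40+2, 27+0) = 47
r[13] = max(2+47, 7+42, 6+40, …, 27+2, 48+0) = 49
Maximum revenue is $49.
Now minimize piece count subject to staying optimal: for each k, pieces[k] = 1 + min over i with p[i]+r[k−i]=r[k] of pieces[k−i].
pieces[10] = 2
pieces[11] = 3
pieces[12] = 3
pieces[13] = 2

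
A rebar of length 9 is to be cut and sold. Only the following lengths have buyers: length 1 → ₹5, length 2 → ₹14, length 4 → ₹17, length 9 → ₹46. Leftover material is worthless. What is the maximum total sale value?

61

Let r[k] be the best obtainable value from length k. For each k, try every first piece i and keep the best of price[i] + r[k−i].
r[1] = 5
r[2] = max(5+5, 14+0) = 14
r[3] = max(5+14, 14+5) = 19
r[4] = max(5+19, 14+14, 17+0) = 28
r[5] = max(5+28, 14+19, 17+5) = 33
r[6] = max(5+33, 14+28, 17+14) = 42
r[7] = max(5+42, 14+33, 17+19) = 47
r[8] = max(5+47, 14+42, 17+28) = 56
r[9] = max(5+56, 14+47, 17+33, 46+0) = 61
One optimal cutting: 2 + 2 + 2 + 2 + 1 → ₹61.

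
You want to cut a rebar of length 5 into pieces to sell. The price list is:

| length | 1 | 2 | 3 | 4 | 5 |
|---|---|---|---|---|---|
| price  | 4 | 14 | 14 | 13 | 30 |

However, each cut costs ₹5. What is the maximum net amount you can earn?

Let v[k] be the best obtainable value from length k. For each k, try every first piece i and keep the best of price[i] + v[k−i] minus the 5 cut fee when i<k.
v[1] = 4
v[2] = 14
v[3] = 14
v[4] = 23  (first piece 2, then v[2]=14)
v[5] = 30
Best is to make no cuts and sell whole for ₹30.

30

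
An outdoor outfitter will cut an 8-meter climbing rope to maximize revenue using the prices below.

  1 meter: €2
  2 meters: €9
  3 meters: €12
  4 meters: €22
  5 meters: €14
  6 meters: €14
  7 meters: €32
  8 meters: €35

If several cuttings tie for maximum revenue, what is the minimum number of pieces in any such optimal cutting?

Consider every possible first cut. r[k] is the best of p[i]+r[k−i] over all sellable i≤k.
r[1] = 2
r[2] = max(2+2, 9+0) = 9
r[3] = max(2+9, 9+2, 12+0) = 12
r[4] = max(2+12, 9+9, 12+2, 22+0) = 22
r[5] = max(2+22, 9+12, 12+9, 22+2, 14+0) = 24
r[6] = max(2+24, 9+22, 12+12, 22+9, 14+2, 14+0) = 31
r[7] = max(2+31, 9+24, 12+22, …, 14+2, 32+0) = 34
r[8] = max(2+34, 9+31, 12+24, …, 32+2, 35+0) = 44
Maximum revenue is €44.
Now minimize piece count subject to staying optimal: for each k, pieces[k] = 1 + min over i with p[i]+r[k−i]=r[k] of pieces[k−i].
pieces[5] = 2
pieces[6] = 2
pieces[7] = 2
pieces[8] = 2

2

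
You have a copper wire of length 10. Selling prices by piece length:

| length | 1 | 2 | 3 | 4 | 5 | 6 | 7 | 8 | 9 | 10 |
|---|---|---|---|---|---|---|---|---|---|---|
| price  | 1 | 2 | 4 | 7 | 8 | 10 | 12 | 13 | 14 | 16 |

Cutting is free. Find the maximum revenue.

17

Consider every possible first cut. R[k] is the best of p[i]+R[k−i] over all sellable i≤k.
R[1] = 1
R[2] = max(1+1, 2+0) = 2
R[3] = max(1+2, 2+1, 4+0) = 4
R[4] = max(1+4, 2+2, 4+1, 7+0) = 7
R[5] = max(1+7, 2+4, 4+2, 7+1, 8+0) = 8
R[6] = max(1+8, 2+7, 4+4, 7+2, 8+1, 10+0) = 10
R[7] = max(1+10, 2+8, 4+7, …, 10+1, 12+0) = 12
R[8] = max(1+12, 2+10, 4+8, …, 12+1, 13+0) = 14
R[9] = max(1+14, 2+12, 4+10, …, 13+1, 14+0) = 15
R[10] = max(1+15, 2+14, 4+12, …, 14+1, 16+0) = 17
One optimal cutting: 6 + 4 → €10 + €7 = €17.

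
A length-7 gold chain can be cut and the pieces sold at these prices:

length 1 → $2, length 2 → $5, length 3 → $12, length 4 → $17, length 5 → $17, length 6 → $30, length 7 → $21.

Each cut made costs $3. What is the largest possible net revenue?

Build net[k] bottom-up: net[k] = max over allowed piece i of (p[i] + net[k−i]) − 3 per cut.
net[1] = 2
net[2] = 5
net[3] = 12
net[4] = 17
net[5] = 17
net[6] = 30
net[7] = 29  (first piece 1, then net[6]=30)
One optimal plan: pieces 6 + 1 (1 cut) → $32 − $3 = $29.

29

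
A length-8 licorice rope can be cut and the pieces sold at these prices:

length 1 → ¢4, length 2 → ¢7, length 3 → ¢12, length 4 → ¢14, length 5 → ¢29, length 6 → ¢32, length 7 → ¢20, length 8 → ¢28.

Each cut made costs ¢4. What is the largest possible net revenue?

37

Let net[k] be the best obtainable value from length k. For each k, try every first piece i and keep the best of price[i] + net[k−i] minus the 4 cut fee when i<k.
net[1] = 4
net[2] = max(4+4-4, 7+0) = 7
net[3] = max(4+7-4, 7+4-4, 12+0) = 12
net[4] = max(4+12-4, 7+7-4, 12+4-4, 14+0) = 14
net[5] = max(4+14-4, 7+12-4, 12+7-4, 14+4-4, 29+0) = 29
net[6] = max(4+29-4, 7+14-4, 12+12-4, 14+7-4, 29+4-4, 32+0) = 32
net[7] = max(4+32-4, 7+29-4, 12+14-4, …, 32+4-4, 20+0) = 32
net[8] = max(4+32-4, 7+32-4, 12+29-4, …, 20+4-4, 28+0) = 37
One optimal plan: pieces 5 + 3 (1 cut) → ¢41 − ¢4 = ¢37.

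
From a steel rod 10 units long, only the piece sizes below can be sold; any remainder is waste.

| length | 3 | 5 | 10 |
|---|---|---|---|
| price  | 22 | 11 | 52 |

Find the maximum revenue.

Build best[k] bottom-up: best[k] = max over allowed piece i of (p[i] + best[k−i]).
best[1] = 0
best[2] = 0
best[3] = 22
best[4] = 22
best[5] = max(22+0, 11+0) = 22
best[6] = max(22+22, 11+0) = 44
best[7] = max(22+22, 11+0) = 44
best[8] = max(22+22, 11+22) = 44
best[9] = max(22+44, 11+22) = 66
best[10] = max(22+44, 11+22, 52+0) = 66
One optimal cutting: pieces 3 + 3 + 3 with 1 unit of scrap → $66.

66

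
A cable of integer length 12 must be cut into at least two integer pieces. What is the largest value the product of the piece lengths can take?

81

Fill P[k] for k=2..12: at each k try every first piece i and multiply by the better of (k−i) uncut or P[k−i].
P[2] = 1×max(1,0) = 1×1 = 1
P[3] = 1×max(2,1) = 1×2 = 2
P[4] = 2×max(2,1) = 2×2 = 4
P[5] = 2×max(3,2) = 2×3 = 6
P[6] = 3×max(3,2) = 3×3 = 9
P[7] = 2×max(5,6) = 2×6 = 12
P[8] = 2×max(6,9) = 2×9 = 18
P[9] = 3×max(6,9) = 3×9 = 27
P[10] = 2×max(8,18) = 2×18 = 36
P[11] = 2×max(9,27) = 2×27 = 54
P[12] = 3×max(9,27) = 3×27 = 81
One optimal split: 3 + 3 + 3 + 3; product 3×3×3×3 = 81.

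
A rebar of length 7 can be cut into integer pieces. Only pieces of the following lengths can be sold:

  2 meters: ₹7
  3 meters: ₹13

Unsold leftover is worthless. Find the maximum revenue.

27

Build f[k] bottom-up: f[k] = max over allowed piece i of (p[i] + f[k−i]).
f[1] = 0
f[2] = 7
f[3] = max(7+0, 13+0) = 13
f[4] = max(7+7, 13+0) = 14
f[5] = max(7+13, 13+7) = 20
f[6] = max(7+14, 13+13) = 26
f[7] = max(7+20, 13+14) = 27
One optimal cutting: 3 + 2 + 2 → ₹27.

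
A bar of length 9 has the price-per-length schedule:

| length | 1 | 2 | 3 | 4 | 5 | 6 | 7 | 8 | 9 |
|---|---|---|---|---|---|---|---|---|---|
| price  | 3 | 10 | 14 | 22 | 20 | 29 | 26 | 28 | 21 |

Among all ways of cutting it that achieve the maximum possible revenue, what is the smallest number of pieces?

3

Consider every possible first cut. r[k] is the best of p[i]+r[k−i] over all sellable i≤k.
r[1] = 3
r[2] = 10
r[3] = 14
r[4] = 22
r[5] = 25  (first piece 1, then r[4]=22)
r[6] = 32  (first piece 2, then r[4]=22)
r[7] = 36  (first piece 3, then r[4]=22)
r[8] = 44  (first piece 4, then r[4]=22)
r[9] = 47  (first piece 1, then r[8]=44)
Maximum revenue is 47.
Now minimize piece count subject to staying optimal: for each k, pieces[k] = 1 + min over i with p[i]+r[k−i]=r[k] of pieces[k−i].
pieces[6] = 2
pieces[7] = 2
pieces[8] = 2
pieces[9] = 3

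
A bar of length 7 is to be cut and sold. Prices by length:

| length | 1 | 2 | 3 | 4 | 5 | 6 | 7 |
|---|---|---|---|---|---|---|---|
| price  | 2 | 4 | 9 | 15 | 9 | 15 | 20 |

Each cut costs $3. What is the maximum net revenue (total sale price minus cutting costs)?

21

Consider every possible first cut. net[k] is the best of p[i]+net[k−i] over all sellable i≤k, charging 3 whenever i<k.
net[1] = 2
net[2] = 4
net[3] = 9
net[4] = 15
net[5] = 14  (first piece 1, then net[4]=15)
net[6] = 16  (first piece 2, then net[4]=15)
net[7] = 21  (first piece 3, then net[4]=15)
One optimal plan: pieces 4 + 3 (1 cut) → $24 − $3 = $21.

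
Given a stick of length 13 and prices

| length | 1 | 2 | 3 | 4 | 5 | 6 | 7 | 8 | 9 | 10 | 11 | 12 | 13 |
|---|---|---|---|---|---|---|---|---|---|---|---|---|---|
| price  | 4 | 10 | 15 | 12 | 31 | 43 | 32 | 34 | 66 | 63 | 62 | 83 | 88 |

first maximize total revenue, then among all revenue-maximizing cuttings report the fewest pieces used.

Build r[k] bottom-up: r[k] = max over allowed piece i of (p[i] + r[k−i]).
r[1] = 4
r[2] = 10
r[3] = 15
r[4] = 20  (first piece 2, then r[2]=10)
r[5] = 31
r[6] = 43
r[7] = 47  (first piece 1, then r[6]=43)
r[8] = 53  (first piece 2, then r[6]=43)
r[9] = 66
r[10] = 70  (first piece 1, then r[9]=66)
r[11] = 76  (first piece 2, then r[9]=66)
r[12] = 86  (first piece 6, then r[6]=43)
r[13] = 90  (first piece 1, then r[12]=86)
Maximum revenue is 90.
Now minimize piece count subject to staying optimal: for each k, pieces[k] = 1 + min over i with p[i]+r[k−i]=r[k] of pieces[k−i].
pieces[10] = 2
pieces[11] = 2
pieces[12] = 2
pieces[13] = 3

3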